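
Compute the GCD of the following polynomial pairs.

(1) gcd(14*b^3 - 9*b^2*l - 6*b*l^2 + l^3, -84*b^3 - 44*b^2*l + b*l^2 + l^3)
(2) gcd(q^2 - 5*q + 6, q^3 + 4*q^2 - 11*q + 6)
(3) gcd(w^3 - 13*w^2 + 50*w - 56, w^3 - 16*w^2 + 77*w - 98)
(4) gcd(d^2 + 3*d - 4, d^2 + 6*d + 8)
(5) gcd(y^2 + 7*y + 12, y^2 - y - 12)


(1) = gcd((-7*b + l)*(-b + l)*(2*b + l), (-7*b + l)*(2*b + l)*(6*b + l)) = 14*b^2 + 5*b*l - l^2
(2) = 1
(3) = gcd((w - 7)*(w - 4)*(w - 2), (w - 7)^2*(w - 2)) = w^2 - 9*w + 14
(4) = d + 4
(5) = gcd((y + 3)*(y + 4), (y - 4)*(y + 3)) = y + 3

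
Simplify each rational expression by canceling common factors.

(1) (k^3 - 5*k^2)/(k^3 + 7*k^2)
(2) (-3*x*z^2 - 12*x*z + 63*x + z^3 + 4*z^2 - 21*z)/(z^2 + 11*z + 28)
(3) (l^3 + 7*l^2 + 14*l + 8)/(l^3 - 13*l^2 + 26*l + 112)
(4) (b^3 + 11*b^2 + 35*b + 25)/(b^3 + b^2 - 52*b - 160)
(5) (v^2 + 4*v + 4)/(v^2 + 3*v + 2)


(1) = (k - 5)/(k + 7)
(2) = (-3*x*z + 9*x + z^2 - 3*z)/(z + 4)
(3) = (l^2 + 5*l + 4)/(l^2 - 15*l + 56)
(4) = (b^2 + 6*b + 5)/(b^2 - 4*b - 32)
(5) = (v + 2)/(v + 1)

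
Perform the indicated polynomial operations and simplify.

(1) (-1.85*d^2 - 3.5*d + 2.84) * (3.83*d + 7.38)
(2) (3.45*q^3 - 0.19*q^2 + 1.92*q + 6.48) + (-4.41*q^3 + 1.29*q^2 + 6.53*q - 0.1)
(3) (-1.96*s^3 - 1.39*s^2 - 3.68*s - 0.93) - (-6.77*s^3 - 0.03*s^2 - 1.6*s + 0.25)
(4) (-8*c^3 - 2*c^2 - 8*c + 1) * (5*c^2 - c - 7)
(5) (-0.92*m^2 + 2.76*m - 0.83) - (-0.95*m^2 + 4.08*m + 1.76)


(1) = -7.0855*d^3 - 27.058*d^2 - 14.9528*d + 20.9592
(2) = -0.96*q^3 + 1.1*q^2 + 8.45*q + 6.38
(3) = 4.81*s^3 - 1.36*s^2 - 2.08*s - 1.18
(4) = -40*c^5 - 2*c^4 + 18*c^3 + 27*c^2 + 55*c - 7
(5) = 0.03*m^2 - 1.32*m - 2.59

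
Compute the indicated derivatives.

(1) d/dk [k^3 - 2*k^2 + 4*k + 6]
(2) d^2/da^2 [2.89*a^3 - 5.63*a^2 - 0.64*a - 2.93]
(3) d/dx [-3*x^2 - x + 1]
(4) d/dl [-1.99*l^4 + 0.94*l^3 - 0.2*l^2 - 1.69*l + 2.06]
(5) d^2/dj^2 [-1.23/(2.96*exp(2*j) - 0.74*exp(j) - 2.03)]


(1) = 3*k^2 - 4*k + 4
(2) = 17.34*a - 11.26
(3) = -6*x - 1
(4) = -7.96*l^3 + 2.82*l^2 - 0.4*l - 1.69
(5) = (1.23*(5.92*exp(j) - 0.74)*(11.84*exp(j) - 1.48)*exp(j) + (14.5632*exp(j) - 0.9102)*(-2.96*exp(2*j) + 0.74*exp(j) + 2.03))*exp(j)/(-2.96*exp(2*j) + 0.74*exp(j) + 2.03)^3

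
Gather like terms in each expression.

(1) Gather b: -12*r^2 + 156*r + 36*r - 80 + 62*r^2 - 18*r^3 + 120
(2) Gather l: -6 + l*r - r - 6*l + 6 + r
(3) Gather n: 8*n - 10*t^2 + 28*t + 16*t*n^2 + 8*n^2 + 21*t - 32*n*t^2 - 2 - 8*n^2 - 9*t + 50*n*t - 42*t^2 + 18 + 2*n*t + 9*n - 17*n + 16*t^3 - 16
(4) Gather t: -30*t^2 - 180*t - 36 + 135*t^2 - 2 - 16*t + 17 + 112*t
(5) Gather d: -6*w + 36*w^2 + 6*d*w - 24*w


(1) = -18*r^3 + 50*r^2 + 192*r + 40
(2) = l*(r - 6)
(3) = 16*n^2*t + n*(-32*t^2 + 52*t) + 16*t^3 - 52*t^2 + 40*t
(4) = 105*t^2 - 84*t - 21
(5) = 6*d*w + 36*w^2 - 30*w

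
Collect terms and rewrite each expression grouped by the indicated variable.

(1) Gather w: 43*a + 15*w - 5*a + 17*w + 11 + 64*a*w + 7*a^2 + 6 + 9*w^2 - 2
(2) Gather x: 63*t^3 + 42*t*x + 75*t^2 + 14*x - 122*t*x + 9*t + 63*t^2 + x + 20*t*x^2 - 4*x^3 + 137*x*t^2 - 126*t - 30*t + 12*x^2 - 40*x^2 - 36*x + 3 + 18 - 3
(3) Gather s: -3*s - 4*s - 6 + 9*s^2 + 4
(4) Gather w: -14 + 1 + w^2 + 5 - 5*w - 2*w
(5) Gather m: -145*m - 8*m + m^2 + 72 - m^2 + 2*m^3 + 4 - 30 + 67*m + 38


(1) = 7*a^2 + 38*a + 9*w^2 + w*(64*a + 32) + 15
(2) = 63*t^3 + 138*t^2 - 147*t - 4*x^3 + x^2*(20*t - 28) + x*(137*t^2 - 80*t - 21) + 18
(3) = 9*s^2 - 7*s - 2
(4) = w^2 - 7*w - 8
(5) = 2*m^3 - 86*m + 84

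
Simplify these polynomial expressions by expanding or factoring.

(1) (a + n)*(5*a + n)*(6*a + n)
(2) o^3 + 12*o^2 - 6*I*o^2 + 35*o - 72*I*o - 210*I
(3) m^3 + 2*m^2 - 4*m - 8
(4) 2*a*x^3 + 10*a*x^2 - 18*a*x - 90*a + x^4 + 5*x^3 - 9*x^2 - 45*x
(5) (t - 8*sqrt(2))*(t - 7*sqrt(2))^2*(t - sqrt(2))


(1) = 30*a^3 + 41*a^2*n + 12*a*n^2 + n^3
(2) = (o + 5)*(o + 7)*(o - 6*I)
(3) = (m - 2)*(m + 2)^2
(4) = (2*a + x)*(x - 3)*(x + 3)*(x + 5)
(5) = t^4 - 23*sqrt(2)*t^3 + 366*t^2 - 1106*sqrt(2)*t + 1568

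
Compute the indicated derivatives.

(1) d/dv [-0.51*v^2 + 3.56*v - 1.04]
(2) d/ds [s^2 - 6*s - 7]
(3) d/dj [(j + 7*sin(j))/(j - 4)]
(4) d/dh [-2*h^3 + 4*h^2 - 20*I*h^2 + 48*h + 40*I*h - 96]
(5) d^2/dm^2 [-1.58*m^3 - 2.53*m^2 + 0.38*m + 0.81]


(1) = 3.56 - 1.02*v
(2) = 2*s - 6
(3) = (-j + (j - 4)*(7*cos(j) + 1) - 7*sin(j))/(j - 4)^2
(4) = -6*h^2 + h*(8 - 40*I) + 48 + 40*I
(5) = -9.48*m - 5.06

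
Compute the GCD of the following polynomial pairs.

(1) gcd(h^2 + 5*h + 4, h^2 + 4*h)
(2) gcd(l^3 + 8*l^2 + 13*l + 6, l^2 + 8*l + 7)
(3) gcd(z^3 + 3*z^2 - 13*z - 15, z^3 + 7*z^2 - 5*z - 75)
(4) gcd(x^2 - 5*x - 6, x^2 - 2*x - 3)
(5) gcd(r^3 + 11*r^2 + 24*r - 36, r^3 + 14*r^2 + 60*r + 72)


(1) = gcd((h + 1)*(h + 4), h*(h + 4)) = h + 4
(2) = l + 1
(3) = z^2 + 2*z - 15
(4) = gcd((x - 6)*(x + 1), (x - 3)*(x + 1)) = x + 1
(5) = r^2 + 12*r + 36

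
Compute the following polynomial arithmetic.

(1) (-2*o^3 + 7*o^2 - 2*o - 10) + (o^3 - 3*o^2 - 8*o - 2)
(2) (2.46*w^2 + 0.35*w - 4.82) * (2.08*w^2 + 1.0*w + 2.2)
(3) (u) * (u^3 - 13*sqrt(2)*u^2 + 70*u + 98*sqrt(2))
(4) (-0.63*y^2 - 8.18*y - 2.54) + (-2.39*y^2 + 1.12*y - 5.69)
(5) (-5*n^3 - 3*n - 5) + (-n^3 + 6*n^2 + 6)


(1) = -o^3 + 4*o^2 - 10*o - 12
(2) = 5.1168*w^4 + 3.188*w^3 - 4.2636*w^2 - 4.05*w - 10.604
(3) = u^4 - 13*sqrt(2)*u^3 + 70*u^2 + 98*sqrt(2)*u
(4) = -3.02*y^2 - 7.06*y - 8.23
(5) = -6*n^3 + 6*n^2 - 3*n + 1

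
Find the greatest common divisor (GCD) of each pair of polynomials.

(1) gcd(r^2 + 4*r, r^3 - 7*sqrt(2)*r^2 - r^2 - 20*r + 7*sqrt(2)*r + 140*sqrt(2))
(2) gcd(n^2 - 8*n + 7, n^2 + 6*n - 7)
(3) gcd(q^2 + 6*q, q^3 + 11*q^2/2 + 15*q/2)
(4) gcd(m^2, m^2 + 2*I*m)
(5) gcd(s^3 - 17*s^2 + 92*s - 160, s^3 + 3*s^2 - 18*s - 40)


(1) = gcd(r*(r + 4), (r - 5)*(r + 4)*(r - 7*sqrt(2))) = r + 4
(2) = gcd((n - 7)*(n - 1), (n - 1)*(n + 7)) = n - 1
(3) = gcd(q*(q + 6), q*(q + 5/2)*(q + 3)) = q
(4) = gcd(m^2, m*(m + 2*I)) = m
(5) = s - 4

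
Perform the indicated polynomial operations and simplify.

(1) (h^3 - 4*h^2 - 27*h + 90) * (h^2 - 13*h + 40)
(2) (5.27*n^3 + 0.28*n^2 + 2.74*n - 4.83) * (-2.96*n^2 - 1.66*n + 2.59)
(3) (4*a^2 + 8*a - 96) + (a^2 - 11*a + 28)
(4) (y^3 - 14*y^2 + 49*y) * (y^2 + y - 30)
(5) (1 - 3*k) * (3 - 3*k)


(1) = h^5 - 17*h^4 + 65*h^3 + 281*h^2 - 2250*h + 3600
(2) = -15.5992*n^5 - 9.577*n^4 + 5.0741*n^3 + 10.4736*n^2 + 15.1144*n - 12.5097
(3) = 5*a^2 - 3*a - 68
(4) = y^5 - 13*y^4 + 5*y^3 + 469*y^2 - 1470*y
(5) = 9*k^2 - 12*k + 3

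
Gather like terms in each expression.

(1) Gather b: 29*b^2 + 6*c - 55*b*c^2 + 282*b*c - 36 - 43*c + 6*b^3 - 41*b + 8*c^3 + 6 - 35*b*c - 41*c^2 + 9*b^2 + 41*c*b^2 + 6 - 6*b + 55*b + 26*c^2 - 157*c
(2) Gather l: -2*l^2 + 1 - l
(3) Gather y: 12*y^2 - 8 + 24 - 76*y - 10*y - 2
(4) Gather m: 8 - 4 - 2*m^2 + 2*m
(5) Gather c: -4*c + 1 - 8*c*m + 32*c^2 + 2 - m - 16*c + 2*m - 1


(1) = 6*b^3 + b^2*(41*c + 38) + b*(-55*c^2 + 247*c + 8) + 8*c^3 - 15*c^2 - 194*c - 24
(2) = -2*l^2 - l + 1
(3) = 12*y^2 - 86*y + 14
(4) = -2*m^2 + 2*m + 4
(5) = 32*c^2 + c*(-8*m - 20) + m + 2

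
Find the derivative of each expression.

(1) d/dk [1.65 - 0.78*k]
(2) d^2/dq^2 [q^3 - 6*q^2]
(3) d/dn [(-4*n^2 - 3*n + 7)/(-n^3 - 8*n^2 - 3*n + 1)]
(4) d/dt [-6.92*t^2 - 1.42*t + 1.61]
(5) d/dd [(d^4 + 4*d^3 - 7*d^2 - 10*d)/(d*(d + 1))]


(1) = -0.780000000000000
(2) = 6*q - 12
(3) = (-4*n^4 - 6*n^3 + 9*n^2 + 104*n + 18)/(n^6 + 16*n^5 + 70*n^4 + 46*n^3 - 7*n^2 - 6*n + 1)
(4) = -13.84*t - 1.42
(5) = 2*d + 3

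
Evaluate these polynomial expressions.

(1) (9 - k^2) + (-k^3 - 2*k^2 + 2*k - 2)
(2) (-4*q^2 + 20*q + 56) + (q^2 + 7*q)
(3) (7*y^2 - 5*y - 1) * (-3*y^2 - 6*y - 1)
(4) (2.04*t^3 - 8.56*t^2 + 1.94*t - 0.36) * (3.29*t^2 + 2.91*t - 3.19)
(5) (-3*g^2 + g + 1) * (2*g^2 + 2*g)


(1) = -k^3 - 3*k^2 + 2*k + 7
(2) = -3*q^2 + 27*q + 56
(3) = -21*y^4 - 27*y^3 + 26*y^2 + 11*y + 1
(4) = 6.7116*t^5 - 22.226*t^4 - 25.0346*t^3 + 31.7674*t^2 - 7.2362*t + 1.1484
(5) = -6*g^4 - 4*g^3 + 4*g^2 + 2*g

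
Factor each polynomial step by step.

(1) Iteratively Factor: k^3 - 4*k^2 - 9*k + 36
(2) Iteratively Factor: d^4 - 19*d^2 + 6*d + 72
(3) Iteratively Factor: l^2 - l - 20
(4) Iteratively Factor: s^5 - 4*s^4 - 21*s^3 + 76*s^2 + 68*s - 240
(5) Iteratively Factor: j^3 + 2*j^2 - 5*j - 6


(1) = (k - 3)*(k^2 - k - 12) = (k - 3)*(k + 3)*(k - 4)
(2) = (d + 4)*(d^3 - 4*d^2 - 3*d + 18) = (d - 3)*(d + 4)*(d^2 - d - 6) = (d - 3)*(d + 2)*(d + 4)*(d - 3)
(3) = (l + 4)*(l - 5)
(4) = (s - 5)*(s^4 + s^3 - 16*s^2 - 4*s + 48) = (s - 5)*(s + 4)*(s^3 - 3*s^2 - 4*s + 12) = (s - 5)*(s + 2)*(s + 4)*(s^2 - 5*s + 6) = (s - 5)*(s - 2)*(s + 2)*(s + 4)*(s - 3)
(5) = (j - 2)*(j^2 + 4*j + 3) = (j - 2)*(j + 1)*(j + 3)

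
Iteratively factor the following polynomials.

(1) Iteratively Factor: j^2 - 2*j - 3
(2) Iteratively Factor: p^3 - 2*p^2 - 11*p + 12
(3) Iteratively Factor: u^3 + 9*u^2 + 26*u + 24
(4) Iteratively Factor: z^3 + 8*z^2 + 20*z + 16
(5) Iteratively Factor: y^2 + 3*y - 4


(1) = (j - 3)*(j + 1)
(2) = (p + 3)*(p^2 - 5*p + 4) = (p - 4)*(p + 3)*(p - 1)
(3) = (u + 4)*(u^2 + 5*u + 6) = (u + 3)*(u + 4)*(u + 2)
(4) = (z + 2)*(z^2 + 6*z + 8) = (z + 2)*(z + 4)*(z + 2)
(5) = (y + 4)*(y - 1)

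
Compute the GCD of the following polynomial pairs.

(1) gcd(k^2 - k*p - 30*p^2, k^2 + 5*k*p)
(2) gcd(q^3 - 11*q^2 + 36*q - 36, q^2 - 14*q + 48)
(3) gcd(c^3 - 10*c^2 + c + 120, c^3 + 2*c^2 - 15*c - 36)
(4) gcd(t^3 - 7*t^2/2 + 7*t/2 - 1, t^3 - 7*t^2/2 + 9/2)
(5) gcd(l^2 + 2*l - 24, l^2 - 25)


(1) = gcd((k - 6*p)*(k + 5*p), k*(k + 5*p)) = k + 5*p
(2) = gcd((q - 6)*(q - 3)*(q - 2), (q - 8)*(q - 6)) = q - 6
(3) = c + 3
(4) = gcd((t - 2)*(t - 1)*(t - 1/2), (t - 3)*(t - 3/2)*(t + 1)) = 1
(5) = gcd((l - 4)*(l + 6), (l - 5)*(l + 5)) = 1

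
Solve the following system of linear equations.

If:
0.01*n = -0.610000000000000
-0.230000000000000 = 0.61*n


Then:
No Solution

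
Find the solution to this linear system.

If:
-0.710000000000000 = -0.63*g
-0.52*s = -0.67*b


Then:
b = 0.776119402985075*s
g = 1.13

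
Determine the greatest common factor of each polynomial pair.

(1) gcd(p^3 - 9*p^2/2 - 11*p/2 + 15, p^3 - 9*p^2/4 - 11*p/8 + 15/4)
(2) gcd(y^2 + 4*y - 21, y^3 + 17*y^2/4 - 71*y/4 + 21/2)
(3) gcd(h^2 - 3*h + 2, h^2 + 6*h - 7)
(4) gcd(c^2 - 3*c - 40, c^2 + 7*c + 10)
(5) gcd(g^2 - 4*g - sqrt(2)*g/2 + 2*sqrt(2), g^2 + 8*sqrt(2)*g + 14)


(1) = gcd((p - 5)*(p - 3/2)*(p + 2), (p - 2)*(p - 3/2)*(p + 5/4)) = p - 3/2
(2) = y + 7
(3) = gcd((h - 2)*(h - 1), (h - 1)*(h + 7)) = h - 1
(4) = gcd((c - 8)*(c + 5), (c + 2)*(c + 5)) = c + 5
(5) = 1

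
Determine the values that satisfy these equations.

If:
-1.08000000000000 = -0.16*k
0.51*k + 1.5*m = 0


Then:
k = 6.75
m = -2.30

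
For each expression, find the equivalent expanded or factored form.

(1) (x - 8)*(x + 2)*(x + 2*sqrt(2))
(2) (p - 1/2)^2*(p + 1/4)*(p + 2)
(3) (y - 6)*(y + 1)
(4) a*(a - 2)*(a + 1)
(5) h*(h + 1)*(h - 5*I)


(1) = x^3 - 6*x^2 + 2*sqrt(2)*x^2 - 12*sqrt(2)*x - 16*x - 32*sqrt(2)
(2) = p^4 + 5*p^3/4 - 3*p^2/2 + p/16 + 1/8
(3) = y^2 - 5*y - 6
(4) = a^3 - a^2 - 2*a
(5) = h^3 + h^2 - 5*I*h^2 - 5*I*h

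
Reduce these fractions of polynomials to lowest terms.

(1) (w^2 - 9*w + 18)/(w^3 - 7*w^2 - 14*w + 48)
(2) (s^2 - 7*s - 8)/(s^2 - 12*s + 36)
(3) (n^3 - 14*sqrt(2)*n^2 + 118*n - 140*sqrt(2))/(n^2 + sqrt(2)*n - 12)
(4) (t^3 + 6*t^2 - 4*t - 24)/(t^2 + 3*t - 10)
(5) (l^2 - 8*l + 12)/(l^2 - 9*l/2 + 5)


(1) = (w^2 - 9*w + 18)/(w^3 - 7*w^2 - 14*w + 48)
(2) = (s^2 - 7*s - 8)/(s^2 - 12*s + 36)
(3) = (n^2 - 12*sqrt(2)*n + 70)/(n + 3*sqrt(2))
(4) = (t^2 + 8*t + 12)/(t + 5)
(5) = (2*l - 12)/(2*l - 5)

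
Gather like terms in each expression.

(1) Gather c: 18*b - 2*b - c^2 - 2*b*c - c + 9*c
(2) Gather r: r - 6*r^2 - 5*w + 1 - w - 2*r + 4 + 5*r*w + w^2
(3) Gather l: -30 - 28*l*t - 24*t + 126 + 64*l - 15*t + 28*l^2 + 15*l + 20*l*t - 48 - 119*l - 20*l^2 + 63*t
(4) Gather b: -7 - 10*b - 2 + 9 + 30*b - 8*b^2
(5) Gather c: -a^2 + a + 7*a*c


(1) = 16*b - c^2 + c*(8 - 2*b)
(2) = -6*r^2 + r*(5*w - 1) + w^2 - 6*w + 5
(3) = 8*l^2 + l*(-8*t - 40) + 24*t + 48
(4) = -8*b^2 + 20*b
(5) = -a^2 + 7*a*c + a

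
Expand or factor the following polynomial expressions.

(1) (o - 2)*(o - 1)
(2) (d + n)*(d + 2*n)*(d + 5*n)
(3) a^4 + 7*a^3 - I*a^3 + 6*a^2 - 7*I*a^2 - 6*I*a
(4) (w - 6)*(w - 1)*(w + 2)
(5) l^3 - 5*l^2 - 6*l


(1) = o^2 - 3*o + 2
(2) = d^3 + 8*d^2*n + 17*d*n^2 + 10*n^3
(3) = a*(a + 1)*(a + 6)*(a - I)
(4) = w^3 - 5*w^2 - 8*w + 12
(5) = l*(l - 6)*(l + 1)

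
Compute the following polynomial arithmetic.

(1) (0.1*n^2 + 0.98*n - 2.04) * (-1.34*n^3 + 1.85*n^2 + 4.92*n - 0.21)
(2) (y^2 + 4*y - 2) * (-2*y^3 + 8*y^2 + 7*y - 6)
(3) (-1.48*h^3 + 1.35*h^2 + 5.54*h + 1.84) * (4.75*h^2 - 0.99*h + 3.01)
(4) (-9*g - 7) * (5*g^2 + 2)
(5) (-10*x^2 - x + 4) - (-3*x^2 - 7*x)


(1) = -0.134*n^5 - 1.1282*n^4 + 5.0386*n^3 + 1.0266*n^2 - 10.2426*n + 0.4284
(2) = -2*y^5 + 43*y^3 + 6*y^2 - 38*y + 12
(3) = -7.03*h^5 + 7.8777*h^4 + 20.5237*h^3 + 7.3189*h^2 + 14.8538*h + 5.5384
(4) = -45*g^3 - 35*g^2 - 18*g - 14
(5) = -7*x^2 + 6*x + 4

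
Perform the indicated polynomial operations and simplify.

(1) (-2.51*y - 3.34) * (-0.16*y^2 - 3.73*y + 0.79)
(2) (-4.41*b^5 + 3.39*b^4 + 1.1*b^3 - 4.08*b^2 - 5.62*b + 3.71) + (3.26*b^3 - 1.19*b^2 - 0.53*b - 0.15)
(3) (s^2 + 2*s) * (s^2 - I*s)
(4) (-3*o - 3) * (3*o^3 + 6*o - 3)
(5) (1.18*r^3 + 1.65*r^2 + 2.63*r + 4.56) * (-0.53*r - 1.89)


(1) = 0.4016*y^3 + 9.8967*y^2 + 10.4753*y - 2.6386
(2) = -4.41*b^5 + 3.39*b^4 + 4.36*b^3 - 5.27*b^2 - 6.15*b + 3.56
(3) = s^4 + 2*s^3 - I*s^3 - 2*I*s^2
(4) = -9*o^4 - 9*o^3 - 18*o^2 - 9*o + 9
(5) = -0.6254*r^4 - 3.1047*r^3 - 4.5124*r^2 - 7.3875*r - 8.6184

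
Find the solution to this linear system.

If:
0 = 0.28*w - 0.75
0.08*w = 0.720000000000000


Then:
No Solution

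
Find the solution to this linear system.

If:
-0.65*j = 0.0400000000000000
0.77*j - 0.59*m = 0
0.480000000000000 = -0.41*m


Then:
No Solution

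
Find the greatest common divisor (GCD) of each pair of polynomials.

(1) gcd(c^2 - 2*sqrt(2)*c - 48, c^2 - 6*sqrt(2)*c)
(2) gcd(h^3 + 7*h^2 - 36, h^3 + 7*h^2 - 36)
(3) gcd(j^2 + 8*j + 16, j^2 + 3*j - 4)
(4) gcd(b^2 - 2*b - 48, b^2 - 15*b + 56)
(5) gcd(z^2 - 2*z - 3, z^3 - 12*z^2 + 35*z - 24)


(1) = c - 6*sqrt(2)
(2) = gcd((h - 2)*(h + 3)*(h + 6), (h - 2)*(h + 3)*(h + 6)) = h^3 + 7*h^2 - 36
(3) = j + 4
(4) = b - 8
(5) = gcd((z - 3)*(z + 1), (z - 8)*(z - 3)*(z - 1)) = z - 3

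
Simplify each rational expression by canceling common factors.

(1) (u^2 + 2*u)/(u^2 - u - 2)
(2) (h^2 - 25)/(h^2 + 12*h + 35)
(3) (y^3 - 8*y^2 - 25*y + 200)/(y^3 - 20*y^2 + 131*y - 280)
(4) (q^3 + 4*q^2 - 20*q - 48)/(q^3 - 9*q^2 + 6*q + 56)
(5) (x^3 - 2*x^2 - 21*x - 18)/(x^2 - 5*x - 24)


(1) = (u^2 + 2*u)/(u^2 - u - 2)
(2) = (h - 5)/(h + 7)
(3) = (y + 5)/(y - 7)
(4) = (q + 6)/(q - 7)
(5) = (x^2 - 5*x - 6)/(x - 8)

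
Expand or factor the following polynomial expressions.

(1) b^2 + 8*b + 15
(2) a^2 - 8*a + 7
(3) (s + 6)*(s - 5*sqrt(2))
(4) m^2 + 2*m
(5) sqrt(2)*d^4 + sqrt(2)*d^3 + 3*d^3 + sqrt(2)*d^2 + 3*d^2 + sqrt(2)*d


(1) = (b + 3)*(b + 5)
(2) = (a - 7)*(a - 1)
(3) = s^2 - 5*sqrt(2)*s + 6*s - 30*sqrt(2)
(4) = m*(m + 2)
(5) = d*(d + 1)*(d + sqrt(2))*(sqrt(2)*d + 1)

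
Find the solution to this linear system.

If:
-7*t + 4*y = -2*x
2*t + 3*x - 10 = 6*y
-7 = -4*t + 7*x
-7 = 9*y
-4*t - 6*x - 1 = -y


Then:
No Solution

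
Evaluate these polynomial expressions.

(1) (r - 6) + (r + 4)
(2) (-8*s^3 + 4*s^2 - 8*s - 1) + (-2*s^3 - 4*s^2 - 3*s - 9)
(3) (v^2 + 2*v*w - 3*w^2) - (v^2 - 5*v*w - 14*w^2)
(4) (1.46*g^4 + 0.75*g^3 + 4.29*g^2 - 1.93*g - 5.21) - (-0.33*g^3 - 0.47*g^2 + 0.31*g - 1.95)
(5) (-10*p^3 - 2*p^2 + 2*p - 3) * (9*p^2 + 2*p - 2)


(1) = 2*r - 2
(2) = -10*s^3 - 11*s - 10
(3) = 7*v*w + 11*w^2
(4) = 1.46*g^4 + 1.08*g^3 + 4.76*g^2 - 2.24*g - 3.26
(5) = -90*p^5 - 38*p^4 + 34*p^3 - 19*p^2 - 10*p + 6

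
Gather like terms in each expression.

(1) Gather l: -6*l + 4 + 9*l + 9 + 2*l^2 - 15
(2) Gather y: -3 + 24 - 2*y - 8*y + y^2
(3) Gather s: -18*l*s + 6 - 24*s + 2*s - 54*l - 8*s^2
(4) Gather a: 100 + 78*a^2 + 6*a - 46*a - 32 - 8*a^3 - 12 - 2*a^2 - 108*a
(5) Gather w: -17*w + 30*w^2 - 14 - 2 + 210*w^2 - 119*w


(1) = 2*l^2 + 3*l - 2
(2) = y^2 - 10*y + 21
(3) = -54*l - 8*s^2 + s*(-18*l - 22) + 6
(4) = -8*a^3 + 76*a^2 - 148*a + 56
(5) = 240*w^2 - 136*w - 16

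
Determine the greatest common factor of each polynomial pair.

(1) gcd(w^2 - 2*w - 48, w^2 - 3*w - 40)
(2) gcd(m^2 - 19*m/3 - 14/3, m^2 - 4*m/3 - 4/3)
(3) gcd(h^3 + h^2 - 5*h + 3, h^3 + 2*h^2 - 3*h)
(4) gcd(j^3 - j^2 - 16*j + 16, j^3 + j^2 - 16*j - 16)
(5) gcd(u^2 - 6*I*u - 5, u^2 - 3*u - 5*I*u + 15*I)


(1) = w - 8
(2) = gcd((m - 7)*(m + 2/3), (m - 2)*(m + 2/3)) = m + 2/3
(3) = gcd((h - 1)^2*(h + 3), h*(h - 1)*(h + 3)) = h^2 + 2*h - 3
(4) = gcd((j - 4)*(j - 1)*(j + 4), (j - 4)*(j + 1)*(j + 4)) = j^2 - 16
(5) = gcd((u - 5*I)*(u - I), (u - 3)*(u - 5*I)) = u - 5*I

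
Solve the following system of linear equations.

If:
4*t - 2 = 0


Then:
t = 1/2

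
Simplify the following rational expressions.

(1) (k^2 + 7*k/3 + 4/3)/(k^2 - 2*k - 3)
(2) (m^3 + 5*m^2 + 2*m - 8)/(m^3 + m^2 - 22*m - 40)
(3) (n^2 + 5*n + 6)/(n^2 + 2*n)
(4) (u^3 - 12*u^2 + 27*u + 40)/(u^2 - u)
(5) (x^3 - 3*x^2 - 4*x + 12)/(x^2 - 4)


(1) = (3*k + 4)/(3*k - 9)
(2) = (m - 1)/(m - 5)
(3) = (n + 3)/n
(4) = (u^3 - 12*u^2 + 27*u + 40)/(u^2 - u)
(5) = x - 3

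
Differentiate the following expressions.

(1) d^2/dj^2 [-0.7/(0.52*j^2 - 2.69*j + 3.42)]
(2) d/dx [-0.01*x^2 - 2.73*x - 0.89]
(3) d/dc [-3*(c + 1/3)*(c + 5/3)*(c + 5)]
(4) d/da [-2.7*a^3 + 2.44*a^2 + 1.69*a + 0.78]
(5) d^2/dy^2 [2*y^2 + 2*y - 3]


(1) = (0.37856*j^2 - 1.95832*j - 0.7*(1.04*j - 2.69)*(2.08*j - 5.38) + 2.48976)/(0.52*j^2 - 2.69*j + 3.42)^3
(2) = -0.02*x - 2.73
(3) = -9*c^2 - 42*c - 95/3
(4) = -8.1*a^2 + 4.88*a + 1.69
(5) = 4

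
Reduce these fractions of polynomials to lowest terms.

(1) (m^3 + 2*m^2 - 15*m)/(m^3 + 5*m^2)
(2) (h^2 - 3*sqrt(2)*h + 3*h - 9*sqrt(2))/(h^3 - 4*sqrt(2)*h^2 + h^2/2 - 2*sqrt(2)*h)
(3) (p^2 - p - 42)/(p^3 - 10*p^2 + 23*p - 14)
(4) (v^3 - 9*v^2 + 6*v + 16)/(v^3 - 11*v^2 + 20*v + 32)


(1) = (m - 3)/m
(2) = (2*h^2 + h*(6 - 6*sqrt(2)) - 18*sqrt(2))/(2*h^3 + h^2*(1 - 8*sqrt(2)) - 4*sqrt(2)*h)
(3) = (p + 6)/(p^2 - 3*p + 2)
(4) = (v - 2)/(v - 4)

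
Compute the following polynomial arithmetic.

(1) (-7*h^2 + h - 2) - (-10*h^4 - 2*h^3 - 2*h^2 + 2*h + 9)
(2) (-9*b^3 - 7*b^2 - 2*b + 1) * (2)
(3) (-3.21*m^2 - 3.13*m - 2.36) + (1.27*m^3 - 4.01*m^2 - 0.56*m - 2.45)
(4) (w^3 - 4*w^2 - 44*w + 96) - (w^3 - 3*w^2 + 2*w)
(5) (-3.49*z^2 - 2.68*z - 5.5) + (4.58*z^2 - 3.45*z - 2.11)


(1) = 10*h^4 + 2*h^3 - 5*h^2 - h - 11
(2) = -18*b^3 - 14*b^2 - 4*b + 2
(3) = 1.27*m^3 - 7.22*m^2 - 3.69*m - 4.81
(4) = -w^2 - 46*w + 96
(5) = 1.09*z^2 - 6.13*z - 7.61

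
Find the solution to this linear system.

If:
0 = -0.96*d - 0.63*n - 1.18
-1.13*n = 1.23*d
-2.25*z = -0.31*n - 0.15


Then:
d = -4.30
n = 4.68
z = 0.71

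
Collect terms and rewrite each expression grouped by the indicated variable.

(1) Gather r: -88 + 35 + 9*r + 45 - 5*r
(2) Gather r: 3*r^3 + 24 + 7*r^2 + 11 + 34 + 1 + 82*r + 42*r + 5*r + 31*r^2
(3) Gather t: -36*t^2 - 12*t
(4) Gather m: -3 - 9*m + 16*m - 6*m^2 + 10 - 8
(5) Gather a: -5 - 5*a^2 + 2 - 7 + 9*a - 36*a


(1) = 4*r - 8
(2) = 3*r^3 + 38*r^2 + 129*r + 70
(3) = -36*t^2 - 12*t
(4) = -6*m^2 + 7*m - 1
(5) = -5*a^2 - 27*a - 10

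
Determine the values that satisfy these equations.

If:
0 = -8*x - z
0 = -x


Then:
x = 0
z = 0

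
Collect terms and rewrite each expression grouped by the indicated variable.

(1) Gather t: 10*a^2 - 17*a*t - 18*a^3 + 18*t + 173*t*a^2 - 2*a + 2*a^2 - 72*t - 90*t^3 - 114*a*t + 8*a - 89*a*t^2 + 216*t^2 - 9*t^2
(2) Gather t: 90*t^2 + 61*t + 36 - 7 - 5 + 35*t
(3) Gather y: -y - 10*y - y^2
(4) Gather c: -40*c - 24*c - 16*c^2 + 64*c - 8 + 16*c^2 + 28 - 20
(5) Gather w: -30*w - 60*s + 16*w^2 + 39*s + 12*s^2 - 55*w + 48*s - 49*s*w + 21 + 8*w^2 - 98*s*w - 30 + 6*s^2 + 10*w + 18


(1) = -18*a^3 + 12*a^2 + 6*a - 90*t^3 + t^2*(207 - 89*a) + t*(173*a^2 - 131*a - 54)
(2) = 90*t^2 + 96*t + 24
(3) = -y^2 - 11*y
(4) = 0
(5) = 18*s^2 + 27*s + 24*w^2 + w*(-147*s - 75) + 9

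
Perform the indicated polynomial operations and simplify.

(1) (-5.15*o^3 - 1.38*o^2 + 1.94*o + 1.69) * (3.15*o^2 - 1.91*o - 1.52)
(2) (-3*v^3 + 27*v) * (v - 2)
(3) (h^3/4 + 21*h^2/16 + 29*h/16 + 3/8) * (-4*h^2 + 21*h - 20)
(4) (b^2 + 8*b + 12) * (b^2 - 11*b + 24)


(1) = -16.2225*o^5 + 5.4895*o^4 + 16.5748*o^3 + 3.7157*o^2 - 6.1767*o - 2.5688
(2) = -3*v^4 + 6*v^3 + 27*v^2 - 54*v
(3) = -h^5 + 245*h^3/16 + 165*h^2/16 - 227*h/8 - 15/2
(4) = b^4 - 3*b^3 - 52*b^2 + 60*b + 288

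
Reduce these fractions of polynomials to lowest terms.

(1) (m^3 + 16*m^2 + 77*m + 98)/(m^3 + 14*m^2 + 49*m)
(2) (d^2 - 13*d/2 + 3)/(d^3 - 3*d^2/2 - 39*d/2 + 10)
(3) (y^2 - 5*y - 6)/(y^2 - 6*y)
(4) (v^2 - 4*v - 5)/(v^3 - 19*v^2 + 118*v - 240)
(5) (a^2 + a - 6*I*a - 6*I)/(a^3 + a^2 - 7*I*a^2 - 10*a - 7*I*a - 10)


(1) = (m + 2)/m
(2) = (d - 6)/(d^2 - d - 20)
(3) = (y + 1)/y
(4) = (v + 1)/(v^2 - 14*v + 48)
(5) = (a - 6*I)/(a^2 - 7*I*a - 10)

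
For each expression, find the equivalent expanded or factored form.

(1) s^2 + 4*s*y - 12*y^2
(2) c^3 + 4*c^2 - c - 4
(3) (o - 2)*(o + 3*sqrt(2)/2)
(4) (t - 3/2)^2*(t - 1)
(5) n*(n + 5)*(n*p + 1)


(1) = (s - 2*y)*(s + 6*y)
(2) = (c - 1)*(c + 1)*(c + 4)
(3) = o^2 - 2*o + 3*sqrt(2)*o/2 - 3*sqrt(2)
(4) = t^3 - 4*t^2 + 21*t/4 - 9/4
(5) = n^3*p + 5*n^2*p + n^2 + 5*n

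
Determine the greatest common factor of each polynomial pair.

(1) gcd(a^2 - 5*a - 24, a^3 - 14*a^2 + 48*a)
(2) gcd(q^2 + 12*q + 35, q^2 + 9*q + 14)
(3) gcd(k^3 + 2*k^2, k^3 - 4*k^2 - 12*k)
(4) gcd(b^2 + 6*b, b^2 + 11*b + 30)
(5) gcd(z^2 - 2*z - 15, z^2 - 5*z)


(1) = gcd((a - 8)*(a + 3), a*(a - 8)*(a - 6)) = a - 8
(2) = q + 7
(3) = k^2 + 2*k
(4) = gcd(b*(b + 6), (b + 5)*(b + 6)) = b + 6
(5) = gcd((z - 5)*(z + 3), z*(z - 5)) = z - 5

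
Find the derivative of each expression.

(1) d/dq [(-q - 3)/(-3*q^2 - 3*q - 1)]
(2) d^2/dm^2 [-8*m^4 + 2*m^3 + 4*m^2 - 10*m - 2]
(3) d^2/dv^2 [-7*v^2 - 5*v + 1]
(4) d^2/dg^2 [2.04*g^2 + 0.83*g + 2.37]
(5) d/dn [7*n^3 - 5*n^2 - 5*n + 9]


(1) = (3*q^2 + 3*q - 3*(q + 3)*(2*q + 1) + 1)/(3*q^2 + 3*q + 1)^2
(2) = -96*m^2 + 12*m + 8
(3) = -14
(4) = 4.08000000000000
(5) = 21*n^2 - 10*n - 5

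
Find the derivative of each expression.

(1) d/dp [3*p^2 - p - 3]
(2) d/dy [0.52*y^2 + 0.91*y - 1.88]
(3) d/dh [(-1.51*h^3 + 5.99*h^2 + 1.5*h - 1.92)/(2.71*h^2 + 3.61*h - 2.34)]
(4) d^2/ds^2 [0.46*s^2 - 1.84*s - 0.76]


(1) = 6*p - 1
(2) = 1.04*y + 0.91
(3) = (-4.0921*h^4 - 10.9022*h^3 + 28.1591*h^2 - 17.6268*h + 3.4212)/(7.3441*h^4 + 19.5662*h^3 + 0.3493*h^2 - 16.8948*h + 5.4756)
(4) = 0.920000000000000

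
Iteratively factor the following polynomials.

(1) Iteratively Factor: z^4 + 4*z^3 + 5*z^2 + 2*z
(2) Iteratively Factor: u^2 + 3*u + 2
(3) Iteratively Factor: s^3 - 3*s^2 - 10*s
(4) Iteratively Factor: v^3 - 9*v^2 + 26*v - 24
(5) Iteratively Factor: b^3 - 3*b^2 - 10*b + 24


(1) = (z + 1)*(z^3 + 3*z^2 + 2*z) = (z + 1)^2*(z^2 + 2*z) = z*(z + 1)^2*(z + 2)
(2) = (u + 2)*(u + 1)
(3) = (s)*(s^2 - 3*s - 10) = s*(s + 2)*(s - 5)
(4) = (v - 4)*(v^2 - 5*v + 6) = (v - 4)*(v - 3)*(v - 2)
(5) = (b - 4)*(b^2 + b - 6) = (b - 4)*(b - 2)*(b + 3)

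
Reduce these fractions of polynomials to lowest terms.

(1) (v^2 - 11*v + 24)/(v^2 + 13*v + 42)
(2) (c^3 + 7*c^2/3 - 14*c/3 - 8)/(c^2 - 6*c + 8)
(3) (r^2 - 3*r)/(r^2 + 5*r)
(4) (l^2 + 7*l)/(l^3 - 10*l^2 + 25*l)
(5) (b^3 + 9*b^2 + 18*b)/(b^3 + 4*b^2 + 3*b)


(1) = (v^2 - 11*v + 24)/(v^2 + 13*v + 42)
(2) = (3*c^2 + 13*c + 12)/(3*c - 12)
(3) = (r - 3)/(r + 5)
(4) = (l + 7)/(l^2 - 10*l + 25)
(5) = (b + 6)/(b + 1)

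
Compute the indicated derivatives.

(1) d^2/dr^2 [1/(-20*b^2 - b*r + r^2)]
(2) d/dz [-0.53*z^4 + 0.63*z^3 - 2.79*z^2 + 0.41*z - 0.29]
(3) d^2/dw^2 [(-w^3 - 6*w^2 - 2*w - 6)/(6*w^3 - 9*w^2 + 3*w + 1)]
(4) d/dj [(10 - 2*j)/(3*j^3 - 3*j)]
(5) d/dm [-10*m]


(1) = 2*(-20*b^2 - b*r + r^2 - (b - 2*r)^2)/(20*b^2 + b*r - r^2)^3
(2) = -2.12*z^3 + 1.89*z^2 - 5.58*z + 0.41
(3) = 6*(-90*w^6 - 54*w^5 - 204*w^4 + 846*w^3 - 627*w^2 + 179*w - 36)/(216*w^9 - 972*w^8 + 1782*w^7 - 1593*w^6 + 567*w^5 + 108*w^4 - 117*w^3 + 9*w + 1)
(4) = 2*(2*j^3 - 15*j^2 + 5)/(3*j^2*(j^4 - 2*j^2 + 1))
(5) = -10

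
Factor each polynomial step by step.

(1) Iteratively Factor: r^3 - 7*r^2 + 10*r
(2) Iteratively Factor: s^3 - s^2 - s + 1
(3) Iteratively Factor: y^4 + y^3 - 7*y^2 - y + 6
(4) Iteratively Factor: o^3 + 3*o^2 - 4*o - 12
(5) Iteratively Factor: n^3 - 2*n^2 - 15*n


(1) = (r - 5)*(r^2 - 2*r) = (r - 5)*(r - 2)*(r)
(2) = (s + 1)*(s^2 - 2*s + 1) = (s - 1)*(s + 1)*(s - 1)
(3) = (y + 3)*(y^3 - 2*y^2 - y + 2) = (y + 1)*(y + 3)*(y^2 - 3*y + 2) = (y - 2)*(y + 1)*(y + 3)*(y - 1)
(4) = (o - 2)*(o^2 + 5*o + 6) = (o - 2)*(o + 2)*(o + 3)
(5) = (n)*(n^2 - 2*n - 15) = n*(n - 5)*(n + 3)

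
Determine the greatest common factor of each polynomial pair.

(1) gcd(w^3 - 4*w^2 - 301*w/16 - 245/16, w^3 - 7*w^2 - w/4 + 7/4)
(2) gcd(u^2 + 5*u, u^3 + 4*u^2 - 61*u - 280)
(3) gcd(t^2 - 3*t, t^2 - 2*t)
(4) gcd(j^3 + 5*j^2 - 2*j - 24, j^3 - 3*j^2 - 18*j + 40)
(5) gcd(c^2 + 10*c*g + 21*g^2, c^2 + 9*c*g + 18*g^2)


(1) = w - 7
(2) = gcd(u*(u + 5), (u - 8)*(u + 5)*(u + 7)) = u + 5
(3) = gcd(t*(t - 3), t*(t - 2)) = t
(4) = gcd((j - 2)*(j + 3)*(j + 4), (j - 5)*(j - 2)*(j + 4)) = j^2 + 2*j - 8
(5) = gcd((c + 3*g)*(c + 7*g), (c + 3*g)*(c + 6*g)) = c + 3*g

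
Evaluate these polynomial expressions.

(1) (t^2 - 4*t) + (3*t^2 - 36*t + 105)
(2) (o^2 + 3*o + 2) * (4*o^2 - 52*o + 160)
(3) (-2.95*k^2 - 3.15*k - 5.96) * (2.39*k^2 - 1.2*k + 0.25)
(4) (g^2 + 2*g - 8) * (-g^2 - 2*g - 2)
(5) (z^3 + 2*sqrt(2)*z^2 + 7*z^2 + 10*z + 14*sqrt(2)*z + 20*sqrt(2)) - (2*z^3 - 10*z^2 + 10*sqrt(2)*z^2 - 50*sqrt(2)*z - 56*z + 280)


(1) = 4*t^2 - 40*t + 105
(2) = 4*o^4 - 40*o^3 + 12*o^2 + 376*o + 320
(3) = -7.0505*k^4 - 3.9885*k^3 - 11.2019*k^2 + 6.3645*k - 1.49
(4) = -g^4 - 4*g^3 + 2*g^2 + 12*g + 16
(5) = -z^3 - 8*sqrt(2)*z^2 + 17*z^2 + 66*z + 64*sqrt(2)*z - 280 + 20*sqrt(2)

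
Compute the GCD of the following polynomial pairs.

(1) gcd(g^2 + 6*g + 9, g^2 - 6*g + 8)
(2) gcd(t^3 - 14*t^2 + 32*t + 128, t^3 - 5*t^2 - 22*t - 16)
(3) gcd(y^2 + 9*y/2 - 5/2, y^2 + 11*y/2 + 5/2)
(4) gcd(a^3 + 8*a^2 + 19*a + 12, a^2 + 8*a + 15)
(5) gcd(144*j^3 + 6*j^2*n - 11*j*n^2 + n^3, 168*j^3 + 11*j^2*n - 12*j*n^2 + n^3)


(1) = 1
(2) = gcd((t - 8)^2*(t + 2), (t - 8)*(t + 1)*(t + 2)) = t^2 - 6*t - 16
(3) = gcd((y - 1/2)*(y + 5), (y + 1/2)*(y + 5)) = y + 5
(4) = a + 3
(5) = gcd((-8*j + n)*(-6*j + n)*(3*j + n), (-8*j + n)*(-7*j + n)*(3*j + n)) = 24*j^2 + 5*j*n - n^2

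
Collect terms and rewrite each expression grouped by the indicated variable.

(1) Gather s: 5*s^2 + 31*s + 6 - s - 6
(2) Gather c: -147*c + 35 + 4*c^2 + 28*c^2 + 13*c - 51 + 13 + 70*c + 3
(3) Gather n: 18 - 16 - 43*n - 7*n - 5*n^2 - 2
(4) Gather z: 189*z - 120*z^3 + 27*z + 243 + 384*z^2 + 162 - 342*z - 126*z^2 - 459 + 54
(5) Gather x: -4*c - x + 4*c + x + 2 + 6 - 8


(1) = 5*s^2 + 30*s
(2) = 32*c^2 - 64*c
(3) = -5*n^2 - 50*n
(4) = -120*z^3 + 258*z^2 - 126*z
(5) = 0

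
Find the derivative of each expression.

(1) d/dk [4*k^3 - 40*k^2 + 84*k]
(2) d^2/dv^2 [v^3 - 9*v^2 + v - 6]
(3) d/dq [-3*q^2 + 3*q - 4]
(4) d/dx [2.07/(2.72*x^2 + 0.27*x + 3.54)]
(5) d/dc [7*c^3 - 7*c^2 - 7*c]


(1) = 12*k^2 - 80*k + 84
(2) = 6*v - 18
(3) = 3 - 6*q
(4) = (-11.2608*x - 0.5589)/(2.72*x^2 + 0.27*x + 3.54)^2
(5) = 21*c^2 - 14*c - 7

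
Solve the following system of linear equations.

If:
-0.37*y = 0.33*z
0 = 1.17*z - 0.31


Then:
y = -0.24
z = 0.26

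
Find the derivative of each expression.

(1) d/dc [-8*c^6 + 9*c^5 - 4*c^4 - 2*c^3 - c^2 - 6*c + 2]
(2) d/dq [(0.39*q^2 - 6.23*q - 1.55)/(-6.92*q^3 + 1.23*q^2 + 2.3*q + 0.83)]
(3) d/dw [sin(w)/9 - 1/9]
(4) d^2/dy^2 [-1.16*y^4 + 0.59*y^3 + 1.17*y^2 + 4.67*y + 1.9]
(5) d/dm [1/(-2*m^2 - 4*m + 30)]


(1) = -48*c^5 + 45*c^4 - 16*c^3 - 6*c^2 - 2*c - 6
(2) = (2.6988*q^4 - 86.2232*q^3 - 23.6181*q^2 + 4.4604*q - 1.6059)/(47.8864*q^6 - 17.0232*q^5 - 30.3191*q^4 - 5.8292*q^3 + 7.3318*q^2 + 3.818*q + 0.6889)
(3) = cos(w)/9
(4) = -13.92*y^2 + 3.54*y + 2.34
(5) = (m + 1)/(m^2 + 2*m - 15)^2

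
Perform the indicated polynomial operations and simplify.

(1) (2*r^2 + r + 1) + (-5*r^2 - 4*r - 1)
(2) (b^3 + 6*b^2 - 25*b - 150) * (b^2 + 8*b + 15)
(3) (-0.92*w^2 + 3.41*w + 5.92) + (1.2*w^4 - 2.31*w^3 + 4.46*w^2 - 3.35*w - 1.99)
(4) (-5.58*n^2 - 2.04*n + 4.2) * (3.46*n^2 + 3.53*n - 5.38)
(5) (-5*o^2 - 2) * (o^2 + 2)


(1) = -3*r^2 - 3*r
(2) = b^5 + 14*b^4 + 38*b^3 - 260*b^2 - 1575*b - 2250
(3) = 1.2*w^4 - 2.31*w^3 + 3.54*w^2 + 0.06*w + 3.93
(4) = -19.3068*n^4 - 26.7558*n^3 + 37.3512*n^2 + 25.8012*n - 22.596
(5) = -5*o^4 - 12*o^2 - 4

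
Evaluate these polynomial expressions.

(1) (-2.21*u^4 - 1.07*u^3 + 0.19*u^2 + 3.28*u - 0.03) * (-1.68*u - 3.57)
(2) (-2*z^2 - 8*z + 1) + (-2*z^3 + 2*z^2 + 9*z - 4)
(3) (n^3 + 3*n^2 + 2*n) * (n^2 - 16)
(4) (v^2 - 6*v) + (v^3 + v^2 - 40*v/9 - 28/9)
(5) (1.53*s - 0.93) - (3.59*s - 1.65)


(1) = 3.7128*u^5 + 9.6873*u^4 + 3.5007*u^3 - 6.1887*u^2 - 11.6592*u + 0.1071
(2) = -2*z^3 + z - 3
(3) = n^5 + 3*n^4 - 14*n^3 - 48*n^2 - 32*n
(4) = v^3 + 2*v^2 - 94*v/9 - 28/9
(5) = 0.72 - 2.06*s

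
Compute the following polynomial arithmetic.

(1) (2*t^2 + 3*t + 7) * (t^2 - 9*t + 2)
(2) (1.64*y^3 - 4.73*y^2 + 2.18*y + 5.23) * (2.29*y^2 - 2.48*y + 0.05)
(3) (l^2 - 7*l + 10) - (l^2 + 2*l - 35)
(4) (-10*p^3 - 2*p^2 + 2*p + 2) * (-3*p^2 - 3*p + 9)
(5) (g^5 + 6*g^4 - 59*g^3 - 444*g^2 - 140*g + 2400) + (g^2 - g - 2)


(1) = 2*t^4 - 15*t^3 - 16*t^2 - 57*t + 14
(2) = 3.7556*y^5 - 14.8989*y^4 + 16.8046*y^3 + 6.3338*y^2 - 12.8614*y + 0.2615
(3) = 45 - 9*l
(4) = 30*p^5 + 36*p^4 - 90*p^3 - 30*p^2 + 12*p + 18
(5) = g^5 + 6*g^4 - 59*g^3 - 443*g^2 - 141*g + 2398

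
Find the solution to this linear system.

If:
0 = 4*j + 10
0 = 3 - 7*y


Then:
j = -5/2
y = 3/7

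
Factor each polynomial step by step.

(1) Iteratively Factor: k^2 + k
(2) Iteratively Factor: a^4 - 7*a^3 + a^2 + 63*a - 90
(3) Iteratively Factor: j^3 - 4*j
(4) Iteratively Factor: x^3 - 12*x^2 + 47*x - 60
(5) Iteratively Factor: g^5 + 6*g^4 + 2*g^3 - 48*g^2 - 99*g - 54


(1) = (k)*(k + 1)
(2) = (a - 2)*(a^3 - 5*a^2 - 9*a + 45) = (a - 5)*(a - 2)*(a^2 - 9) = (a - 5)*(a - 2)*(a + 3)*(a - 3)
(3) = (j)*(j^2 - 4) = j*(j + 2)*(j - 2)
(4) = (x - 5)*(x^2 - 7*x + 12) = (x - 5)*(x - 4)*(x - 3)
(5) = (g + 1)*(g^4 + 5*g^3 - 3*g^2 - 45*g - 54) = (g + 1)*(g + 3)*(g^3 + 2*g^2 - 9*g - 18) = (g + 1)*(g + 2)*(g + 3)*(g^2 - 9) = (g + 1)*(g + 2)*(g + 3)^2*(g - 3)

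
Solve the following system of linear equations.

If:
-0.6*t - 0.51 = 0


Then:
t = -0.85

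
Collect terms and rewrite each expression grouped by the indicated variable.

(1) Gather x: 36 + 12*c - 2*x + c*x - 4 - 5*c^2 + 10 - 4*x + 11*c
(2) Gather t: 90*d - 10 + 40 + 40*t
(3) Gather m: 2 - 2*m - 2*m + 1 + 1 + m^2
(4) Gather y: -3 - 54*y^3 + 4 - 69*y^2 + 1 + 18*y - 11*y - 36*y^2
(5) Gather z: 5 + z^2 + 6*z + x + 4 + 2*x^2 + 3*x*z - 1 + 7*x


(1) = -5*c^2 + 23*c + x*(c - 6) + 42
(2) = 90*d + 40*t + 30
(3) = m^2 - 4*m + 4
(4) = -54*y^3 - 105*y^2 + 7*y + 2
(5) = 2*x^2 + 8*x + z^2 + z*(3*x + 6) + 8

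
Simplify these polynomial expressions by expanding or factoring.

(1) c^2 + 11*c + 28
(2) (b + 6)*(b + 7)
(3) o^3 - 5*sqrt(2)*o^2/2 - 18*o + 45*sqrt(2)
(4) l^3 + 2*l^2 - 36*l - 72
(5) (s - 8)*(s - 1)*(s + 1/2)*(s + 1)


(1) = (c + 4)*(c + 7)
(2) = b^2 + 13*b + 42
(3) = (o - 3*sqrt(2))*(o - 5*sqrt(2)/2)*(o + 3*sqrt(2))
(4) = (l - 6)*(l + 2)*(l + 6)
(5) = s^4 - 15*s^3/2 - 5*s^2 + 15*s/2 + 4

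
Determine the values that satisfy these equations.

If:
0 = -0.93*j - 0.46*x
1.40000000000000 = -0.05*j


Then:
j = -28.00
x = 56.61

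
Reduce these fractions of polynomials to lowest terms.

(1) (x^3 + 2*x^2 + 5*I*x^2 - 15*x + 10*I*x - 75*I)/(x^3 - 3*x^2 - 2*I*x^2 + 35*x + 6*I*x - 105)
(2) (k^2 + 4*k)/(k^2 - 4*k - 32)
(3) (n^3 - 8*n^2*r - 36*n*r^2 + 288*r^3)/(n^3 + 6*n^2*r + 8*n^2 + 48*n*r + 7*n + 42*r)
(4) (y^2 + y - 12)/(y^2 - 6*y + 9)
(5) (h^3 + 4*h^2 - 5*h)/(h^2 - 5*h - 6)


(1) = (x + 5)/(x - 7*I)
(2) = k/(k - 8)
(3) = (n^2 - 14*n*r + 48*r^2)/(n^2 + 8*n + 7)
(4) = (y + 4)/(y - 3)
(5) = (h^3 + 4*h^2 - 5*h)/(h^2 - 5*h - 6)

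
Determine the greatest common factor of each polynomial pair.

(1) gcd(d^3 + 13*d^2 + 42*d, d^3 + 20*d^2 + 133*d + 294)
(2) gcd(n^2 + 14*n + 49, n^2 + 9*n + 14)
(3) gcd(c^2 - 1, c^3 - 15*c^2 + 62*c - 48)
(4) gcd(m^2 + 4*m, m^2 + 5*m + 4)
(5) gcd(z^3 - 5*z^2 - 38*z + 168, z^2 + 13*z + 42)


(1) = gcd(d*(d + 6)*(d + 7), (d + 6)*(d + 7)^2) = d^2 + 13*d + 42
(2) = n + 7
(3) = gcd((c - 1)*(c + 1), (c - 8)*(c - 6)*(c - 1)) = c - 1
(4) = gcd(m*(m + 4), (m + 1)*(m + 4)) = m + 4
(5) = z + 6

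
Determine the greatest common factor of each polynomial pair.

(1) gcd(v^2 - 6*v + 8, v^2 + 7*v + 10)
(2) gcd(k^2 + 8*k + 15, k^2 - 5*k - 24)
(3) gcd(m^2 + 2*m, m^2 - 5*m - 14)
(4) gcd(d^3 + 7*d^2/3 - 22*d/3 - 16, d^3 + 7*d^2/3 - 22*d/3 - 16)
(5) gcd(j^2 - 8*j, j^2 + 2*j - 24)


(1) = gcd((v - 4)*(v - 2), (v + 2)*(v + 5)) = 1
(2) = gcd((k + 3)*(k + 5), (k - 8)*(k + 3)) = k + 3
(3) = gcd(m*(m + 2), (m - 7)*(m + 2)) = m + 2
(4) = gcd((d - 8/3)*(d + 2)*(d + 3), (d - 8/3)*(d + 2)*(d + 3)) = d^3 + 7*d^2/3 - 22*d/3 - 16
(5) = 1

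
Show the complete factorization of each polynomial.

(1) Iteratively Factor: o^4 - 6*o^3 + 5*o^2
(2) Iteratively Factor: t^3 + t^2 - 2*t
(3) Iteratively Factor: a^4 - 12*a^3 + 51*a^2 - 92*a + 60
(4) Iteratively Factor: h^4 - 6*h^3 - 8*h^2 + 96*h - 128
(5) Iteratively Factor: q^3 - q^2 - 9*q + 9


(1) = (o)*(o^3 - 6*o^2 + 5*o) = o^2*(o^2 - 6*o + 5) = o^2*(o - 1)*(o - 5)
(2) = (t - 1)*(t^2 + 2*t) = (t - 1)*(t + 2)*(t)
(3) = (a - 3)*(a^3 - 9*a^2 + 24*a - 20) = (a - 5)*(a - 3)*(a^2 - 4*a + 4) = (a - 5)*(a - 3)*(a - 2)*(a - 2)
(4) = (h - 4)*(h^3 - 2*h^2 - 16*h + 32) = (h - 4)^2*(h^2 + 2*h - 8) = (h - 4)^2*(h - 2)*(h + 4)
(5) = (q - 3)*(q^2 + 2*q - 3) = (q - 3)*(q - 1)*(q + 3)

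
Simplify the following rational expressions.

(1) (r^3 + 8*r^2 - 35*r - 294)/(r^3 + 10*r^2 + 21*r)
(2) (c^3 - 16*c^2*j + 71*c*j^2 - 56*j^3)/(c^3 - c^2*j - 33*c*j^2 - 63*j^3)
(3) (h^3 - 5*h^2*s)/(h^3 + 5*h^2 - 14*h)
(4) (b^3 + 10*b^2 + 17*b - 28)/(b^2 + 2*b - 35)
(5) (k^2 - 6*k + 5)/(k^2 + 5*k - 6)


(1) = (r^2 + r - 42)/(r^2 + 3*r)
(2) = (c^2 - 9*c*j + 8*j^2)/(c^2 + 6*c*j + 9*j^2)
(3) = (h^2 - 5*h*s)/(h^2 + 5*h - 14)
(4) = (b^2 + 3*b - 4)/(b - 5)
(5) = (k - 5)/(k + 6)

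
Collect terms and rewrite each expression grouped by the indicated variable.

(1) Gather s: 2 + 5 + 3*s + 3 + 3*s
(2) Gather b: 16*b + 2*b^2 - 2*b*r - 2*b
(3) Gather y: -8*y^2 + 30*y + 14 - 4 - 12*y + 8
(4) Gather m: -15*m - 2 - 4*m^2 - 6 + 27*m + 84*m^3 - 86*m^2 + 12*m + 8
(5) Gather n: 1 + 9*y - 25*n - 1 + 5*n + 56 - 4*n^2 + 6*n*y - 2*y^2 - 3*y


(1) = 6*s + 10
(2) = 2*b^2 + b*(14 - 2*r)
(3) = -8*y^2 + 18*y + 18
(4) = 84*m^3 - 90*m^2 + 24*m
(5) = -4*n^2 + n*(6*y - 20) - 2*y^2 + 6*y + 56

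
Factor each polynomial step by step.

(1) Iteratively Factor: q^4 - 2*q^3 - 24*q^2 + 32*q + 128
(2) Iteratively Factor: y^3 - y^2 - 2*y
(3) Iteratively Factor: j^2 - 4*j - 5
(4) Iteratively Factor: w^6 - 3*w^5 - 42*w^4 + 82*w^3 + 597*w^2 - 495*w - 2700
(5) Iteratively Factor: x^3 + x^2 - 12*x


(1) = (q - 4)*(q^3 + 2*q^2 - 16*q - 32) = (q - 4)^2*(q^2 + 6*q + 8) = (q - 4)^2*(q + 2)*(q + 4)
(2) = (y)*(y^2 - y - 2) = y*(y - 2)*(y + 1)
(3) = (j - 5)*(j + 1)
(4) = (w + 4)*(w^5 - 7*w^4 - 14*w^3 + 138*w^2 + 45*w - 675) = (w - 5)*(w + 4)*(w^4 - 2*w^3 - 24*w^2 + 18*w + 135) = (w - 5)^2*(w + 4)*(w^3 + 3*w^2 - 9*w - 27) = (w - 5)^2*(w + 3)*(w + 4)*(w^2 - 9) = (w - 5)^2*(w - 3)*(w + 3)*(w + 4)*(w + 3)
(5) = (x)*(x^2 + x - 12) = x*(x - 3)*(x + 4)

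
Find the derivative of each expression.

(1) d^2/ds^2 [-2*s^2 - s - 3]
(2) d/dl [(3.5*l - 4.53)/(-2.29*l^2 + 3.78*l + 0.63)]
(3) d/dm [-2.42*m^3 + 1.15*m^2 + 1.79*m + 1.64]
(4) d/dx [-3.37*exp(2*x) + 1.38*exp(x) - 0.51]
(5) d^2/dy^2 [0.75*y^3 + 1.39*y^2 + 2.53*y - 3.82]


(1) = -4
(2) = (8.015*l^2 - 20.7474*l + 19.3284)/(5.2441*l^4 - 17.3124*l^3 + 11.403*l^2 + 4.7628*l + 0.3969)
(3) = -7.26*m^2 + 2.3*m + 1.79
(4) = (1.38 - 6.74*exp(x))*exp(x)
(5) = 4.5*y + 2.78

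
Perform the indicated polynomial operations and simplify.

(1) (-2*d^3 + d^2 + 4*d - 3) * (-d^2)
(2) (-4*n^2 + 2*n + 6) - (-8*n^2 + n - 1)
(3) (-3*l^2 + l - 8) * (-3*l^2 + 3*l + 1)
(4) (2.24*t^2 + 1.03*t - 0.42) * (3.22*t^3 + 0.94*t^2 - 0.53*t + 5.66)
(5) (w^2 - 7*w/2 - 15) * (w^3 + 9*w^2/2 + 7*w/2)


(1) = 2*d^5 - d^4 - 4*d^3 + 3*d^2
(2) = 4*n^2 + n + 7
(3) = 9*l^4 - 12*l^3 + 24*l^2 - 23*l - 8
(4) = 7.2128*t^5 + 5.4222*t^4 - 1.5714*t^3 + 11.7377*t^2 + 6.0524*t - 2.3772
(5) = w^5 + w^4 - 109*w^3/4 - 319*w^2/4 - 105*w/2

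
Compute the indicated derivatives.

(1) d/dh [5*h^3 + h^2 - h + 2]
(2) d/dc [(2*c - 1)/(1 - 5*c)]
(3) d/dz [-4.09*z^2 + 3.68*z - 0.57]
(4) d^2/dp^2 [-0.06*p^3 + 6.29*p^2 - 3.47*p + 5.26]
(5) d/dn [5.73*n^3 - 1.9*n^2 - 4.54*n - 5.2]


(1) = 15*h^2 + 2*h - 1
(2) = -3/(5*c - 1)^2
(3) = 3.68 - 8.18*z
(4) = 12.58 - 0.36*p
(5) = 17.19*n^2 - 3.8*n - 4.54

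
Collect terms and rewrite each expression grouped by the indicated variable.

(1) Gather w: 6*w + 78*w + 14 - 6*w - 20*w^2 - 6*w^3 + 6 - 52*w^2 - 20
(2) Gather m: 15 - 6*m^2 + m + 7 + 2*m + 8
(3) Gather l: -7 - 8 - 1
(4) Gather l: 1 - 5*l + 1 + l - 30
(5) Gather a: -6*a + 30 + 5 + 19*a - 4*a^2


(1) = -6*w^3 - 72*w^2 + 78*w
(2) = -6*m^2 + 3*m + 30
(3) = -16
(4) = -4*l - 28
(5) = -4*a^2 + 13*a + 35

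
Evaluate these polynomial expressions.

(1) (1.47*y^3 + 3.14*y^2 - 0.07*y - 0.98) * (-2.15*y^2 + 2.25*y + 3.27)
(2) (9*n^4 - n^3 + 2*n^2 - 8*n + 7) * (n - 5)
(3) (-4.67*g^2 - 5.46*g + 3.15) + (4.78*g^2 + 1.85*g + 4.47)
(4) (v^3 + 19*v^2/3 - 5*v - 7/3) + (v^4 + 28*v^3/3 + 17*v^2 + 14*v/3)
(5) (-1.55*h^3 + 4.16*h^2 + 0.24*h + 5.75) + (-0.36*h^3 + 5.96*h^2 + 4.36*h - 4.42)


(1) = -3.1605*y^5 - 3.4435*y^4 + 12.0224*y^3 + 12.2173*y^2 - 2.4339*y - 3.2046
(2) = 9*n^5 - 46*n^4 + 7*n^3 - 18*n^2 + 47*n - 35
(3) = 0.11*g^2 - 3.61*g + 7.62
(4) = v^4 + 31*v^3/3 + 70*v^2/3 - v/3 - 7/3
(5) = -1.91*h^3 + 10.12*h^2 + 4.6*h + 1.33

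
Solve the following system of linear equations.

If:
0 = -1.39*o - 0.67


Then:
o = -0.48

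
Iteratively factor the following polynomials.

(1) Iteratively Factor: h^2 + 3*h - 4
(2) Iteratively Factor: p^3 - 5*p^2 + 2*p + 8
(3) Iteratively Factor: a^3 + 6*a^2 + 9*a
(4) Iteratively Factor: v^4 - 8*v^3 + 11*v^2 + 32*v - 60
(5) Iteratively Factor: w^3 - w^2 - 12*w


(1) = (h + 4)*(h - 1)
(2) = (p - 2)*(p^2 - 3*p - 4) = (p - 2)*(p + 1)*(p - 4)
(3) = (a)*(a^2 + 6*a + 9) = a*(a + 3)*(a + 3)
(4) = (v + 2)*(v^3 - 10*v^2 + 31*v - 30) = (v - 2)*(v + 2)*(v^2 - 8*v + 15) = (v - 3)*(v - 2)*(v + 2)*(v - 5)
(5) = (w - 4)*(w^2 + 3*w) = w*(w - 4)*(w + 3)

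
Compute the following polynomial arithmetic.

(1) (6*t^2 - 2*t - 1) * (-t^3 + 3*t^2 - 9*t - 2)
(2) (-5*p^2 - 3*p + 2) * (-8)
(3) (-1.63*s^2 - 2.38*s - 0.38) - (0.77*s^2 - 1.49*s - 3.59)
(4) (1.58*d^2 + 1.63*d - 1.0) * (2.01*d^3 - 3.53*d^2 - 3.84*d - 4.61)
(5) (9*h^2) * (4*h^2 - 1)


(1) = -6*t^5 + 20*t^4 - 59*t^3 + 3*t^2 + 13*t + 2
(2) = 40*p^2 + 24*p - 16
(3) = -2.4*s^2 - 0.89*s + 3.21
(4) = 3.1758*d^5 - 2.3011*d^4 - 13.8311*d^3 - 10.013*d^2 - 3.6743*d + 4.61
(5) = 36*h^4 - 9*h^2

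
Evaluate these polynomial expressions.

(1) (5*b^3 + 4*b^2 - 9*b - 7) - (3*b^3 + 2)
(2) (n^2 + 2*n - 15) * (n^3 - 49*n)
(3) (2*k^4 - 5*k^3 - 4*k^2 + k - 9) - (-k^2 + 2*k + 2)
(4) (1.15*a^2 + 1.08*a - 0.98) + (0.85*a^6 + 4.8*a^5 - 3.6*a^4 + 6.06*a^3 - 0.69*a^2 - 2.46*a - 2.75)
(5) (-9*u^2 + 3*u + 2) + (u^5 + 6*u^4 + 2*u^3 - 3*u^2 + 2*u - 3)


(1) = 2*b^3 + 4*b^2 - 9*b - 9
(2) = n^5 + 2*n^4 - 64*n^3 - 98*n^2 + 735*n
(3) = 2*k^4 - 5*k^3 - 3*k^2 - k - 11
(4) = 0.85*a^6 + 4.8*a^5 - 3.6*a^4 + 6.06*a^3 + 0.46*a^2 - 1.38*a - 3.73
(5) = u^5 + 6*u^4 + 2*u^3 - 12*u^2 + 5*u - 1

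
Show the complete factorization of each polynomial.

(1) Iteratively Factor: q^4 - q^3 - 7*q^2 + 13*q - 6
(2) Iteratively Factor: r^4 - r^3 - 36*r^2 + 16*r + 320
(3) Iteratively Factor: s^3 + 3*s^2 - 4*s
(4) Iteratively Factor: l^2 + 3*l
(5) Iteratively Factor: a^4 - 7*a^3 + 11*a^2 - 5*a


(1) = (q - 1)*(q^3 - 7*q + 6) = (q - 1)*(q + 3)*(q^2 - 3*q + 2) = (q - 1)^2*(q + 3)*(q - 2)
(2) = (r - 5)*(r^3 + 4*r^2 - 16*r - 64) = (r - 5)*(r + 4)*(r^2 - 16) = (r - 5)*(r - 4)*(r + 4)*(r + 4)
(3) = (s - 1)*(s^2 + 4*s) = (s - 1)*(s + 4)*(s)
(4) = (l + 3)*(l)
(5) = (a - 1)*(a^3 - 6*a^2 + 5*a) = (a - 5)*(a - 1)*(a^2 - a) = (a - 5)*(a - 1)^2*(a)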